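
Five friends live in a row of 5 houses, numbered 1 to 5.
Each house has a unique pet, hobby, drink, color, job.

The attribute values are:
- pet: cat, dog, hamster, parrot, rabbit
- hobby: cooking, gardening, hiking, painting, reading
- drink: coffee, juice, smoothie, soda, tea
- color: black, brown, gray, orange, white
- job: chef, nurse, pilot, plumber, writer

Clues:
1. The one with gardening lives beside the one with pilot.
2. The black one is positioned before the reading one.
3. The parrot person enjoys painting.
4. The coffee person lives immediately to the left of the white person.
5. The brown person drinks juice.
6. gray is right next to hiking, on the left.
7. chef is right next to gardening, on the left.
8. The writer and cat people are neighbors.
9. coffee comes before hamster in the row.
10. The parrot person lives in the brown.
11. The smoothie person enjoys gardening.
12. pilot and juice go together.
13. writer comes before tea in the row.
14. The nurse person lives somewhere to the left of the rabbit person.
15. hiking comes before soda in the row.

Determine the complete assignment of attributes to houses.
Solution:

House | Pet | Hobby | Drink | Color | Job
-----------------------------------------
  1   | dog | cooking | coffee | gray | writer
  2   | cat | hiking | tea | white | chef
  3   | hamster | gardening | smoothie | black | nurse
  4   | parrot | painting | juice | brown | pilot
  5   | rabbit | reading | soda | orange | plumber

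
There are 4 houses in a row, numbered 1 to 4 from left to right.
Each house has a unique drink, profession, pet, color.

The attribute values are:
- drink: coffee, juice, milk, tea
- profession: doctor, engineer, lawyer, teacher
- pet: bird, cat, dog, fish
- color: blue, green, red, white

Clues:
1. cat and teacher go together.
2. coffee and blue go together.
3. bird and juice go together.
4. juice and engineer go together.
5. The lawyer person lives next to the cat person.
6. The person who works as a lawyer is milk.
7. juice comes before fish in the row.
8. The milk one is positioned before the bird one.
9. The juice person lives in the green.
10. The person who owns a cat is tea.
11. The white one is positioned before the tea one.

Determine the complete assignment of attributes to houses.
Solution:

House | Drink | Profession | Pet | Color
----------------------------------------
  1   | milk | lawyer | dog | white
  2   | tea | teacher | cat | red
  3   | juice | engineer | bird | green
  4   | coffee | doctor | fish | blue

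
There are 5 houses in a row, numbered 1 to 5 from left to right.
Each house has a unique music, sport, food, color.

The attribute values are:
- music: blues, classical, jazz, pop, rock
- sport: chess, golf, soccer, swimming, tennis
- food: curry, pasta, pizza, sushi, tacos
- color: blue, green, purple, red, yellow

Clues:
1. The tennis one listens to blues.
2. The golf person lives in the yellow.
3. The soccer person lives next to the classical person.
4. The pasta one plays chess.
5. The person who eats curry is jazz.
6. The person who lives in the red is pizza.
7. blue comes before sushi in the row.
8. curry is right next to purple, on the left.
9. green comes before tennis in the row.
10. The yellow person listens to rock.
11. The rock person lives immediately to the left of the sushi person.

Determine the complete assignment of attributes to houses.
Solution:

House | Music | Sport | Food | Color
------------------------------------
  1   | jazz | soccer | curry | blue
  2   | classical | chess | pasta | purple
  3   | rock | golf | tacos | yellow
  4   | pop | swimming | sushi | green
  5   | blues | tennis | pizza | red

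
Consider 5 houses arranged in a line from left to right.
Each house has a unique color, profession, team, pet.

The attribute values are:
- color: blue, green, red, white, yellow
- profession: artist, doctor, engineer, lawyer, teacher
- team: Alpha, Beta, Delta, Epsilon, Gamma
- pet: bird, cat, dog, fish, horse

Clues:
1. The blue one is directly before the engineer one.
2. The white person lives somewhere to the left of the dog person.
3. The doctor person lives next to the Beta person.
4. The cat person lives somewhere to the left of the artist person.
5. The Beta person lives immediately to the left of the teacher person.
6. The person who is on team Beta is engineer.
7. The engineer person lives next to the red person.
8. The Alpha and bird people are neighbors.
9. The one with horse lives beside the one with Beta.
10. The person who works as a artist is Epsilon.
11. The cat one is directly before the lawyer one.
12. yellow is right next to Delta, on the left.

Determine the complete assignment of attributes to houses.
Solution:

House | Color | Profession | Team | Pet
---------------------------------------
  1   | blue | doctor | Alpha | horse
  2   | yellow | engineer | Beta | bird
  3   | red | teacher | Delta | cat
  4   | white | lawyer | Gamma | fish
  5   | green | artist | Epsilon | dog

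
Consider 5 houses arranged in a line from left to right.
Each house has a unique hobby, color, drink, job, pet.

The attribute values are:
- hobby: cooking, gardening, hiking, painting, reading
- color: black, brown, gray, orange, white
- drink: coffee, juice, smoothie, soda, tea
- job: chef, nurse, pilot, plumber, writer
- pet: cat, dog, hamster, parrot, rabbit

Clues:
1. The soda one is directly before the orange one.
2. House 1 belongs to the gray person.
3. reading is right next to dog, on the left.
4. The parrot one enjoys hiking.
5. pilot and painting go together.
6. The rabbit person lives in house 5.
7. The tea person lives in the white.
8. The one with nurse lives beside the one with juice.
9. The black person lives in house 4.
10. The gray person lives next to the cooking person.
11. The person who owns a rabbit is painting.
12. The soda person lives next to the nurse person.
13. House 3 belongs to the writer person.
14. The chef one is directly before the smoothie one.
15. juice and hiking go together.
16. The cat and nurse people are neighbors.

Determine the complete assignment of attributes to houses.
Solution:

House | Hobby | Color | Drink | Job | Pet
-----------------------------------------
  1   | reading | gray | soda | chef | cat
  2   | cooking | orange | smoothie | nurse | dog
  3   | hiking | brown | juice | writer | parrot
  4   | gardening | black | coffee | plumber | hamster
  5   | painting | white | tea | pilot | rabbit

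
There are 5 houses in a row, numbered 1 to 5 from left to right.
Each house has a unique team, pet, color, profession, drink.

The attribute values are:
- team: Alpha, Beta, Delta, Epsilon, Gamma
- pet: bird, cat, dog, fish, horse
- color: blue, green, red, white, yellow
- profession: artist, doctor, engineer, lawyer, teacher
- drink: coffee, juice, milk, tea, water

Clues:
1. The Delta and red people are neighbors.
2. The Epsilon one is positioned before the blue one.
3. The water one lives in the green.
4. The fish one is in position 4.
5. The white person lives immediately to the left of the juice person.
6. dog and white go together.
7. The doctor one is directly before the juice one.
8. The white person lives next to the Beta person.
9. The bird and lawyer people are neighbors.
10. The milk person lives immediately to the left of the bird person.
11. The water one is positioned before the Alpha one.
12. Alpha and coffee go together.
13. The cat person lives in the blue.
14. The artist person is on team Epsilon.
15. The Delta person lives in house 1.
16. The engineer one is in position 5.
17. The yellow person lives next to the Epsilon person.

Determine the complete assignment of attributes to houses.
Solution:

House | Team | Pet | Color | Profession | Drink
-----------------------------------------------
  1   | Delta | dog | white | doctor | milk
  2   | Beta | bird | red | teacher | juice
  3   | Gamma | horse | yellow | lawyer | tea
  4   | Epsilon | fish | green | artist | water
  5   | Alpha | cat | blue | engineer | coffee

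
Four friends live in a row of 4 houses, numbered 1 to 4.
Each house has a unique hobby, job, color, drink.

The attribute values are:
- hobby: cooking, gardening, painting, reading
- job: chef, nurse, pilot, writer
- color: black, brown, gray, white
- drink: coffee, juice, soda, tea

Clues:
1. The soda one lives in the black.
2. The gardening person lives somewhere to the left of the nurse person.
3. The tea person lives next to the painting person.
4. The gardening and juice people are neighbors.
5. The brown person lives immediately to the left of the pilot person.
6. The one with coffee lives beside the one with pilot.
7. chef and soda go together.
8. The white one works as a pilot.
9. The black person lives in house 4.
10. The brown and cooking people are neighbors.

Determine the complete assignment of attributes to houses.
Solution:

House | Hobby | Job | Color | Drink
-----------------------------------
  1   | gardening | writer | brown | coffee
  2   | cooking | pilot | white | juice
  3   | reading | nurse | gray | tea
  4   | painting | chef | black | soda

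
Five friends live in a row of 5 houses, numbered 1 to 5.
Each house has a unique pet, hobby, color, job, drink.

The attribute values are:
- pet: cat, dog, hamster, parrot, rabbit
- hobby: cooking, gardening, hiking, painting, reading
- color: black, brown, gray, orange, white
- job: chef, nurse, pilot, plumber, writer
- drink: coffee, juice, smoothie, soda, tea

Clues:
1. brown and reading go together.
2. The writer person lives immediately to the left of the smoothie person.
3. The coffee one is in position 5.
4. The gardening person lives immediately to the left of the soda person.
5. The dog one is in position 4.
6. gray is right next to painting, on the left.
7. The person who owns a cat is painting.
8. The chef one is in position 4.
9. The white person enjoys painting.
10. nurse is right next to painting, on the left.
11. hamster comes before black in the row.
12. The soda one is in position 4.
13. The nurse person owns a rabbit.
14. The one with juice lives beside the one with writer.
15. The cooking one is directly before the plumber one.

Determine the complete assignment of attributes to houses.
Solution:

House | Pet | Hobby | Color | Job | Drink
-----------------------------------------
  1   | rabbit | hiking | gray | nurse | juice
  2   | cat | painting | white | writer | tea
  3   | hamster | gardening | orange | pilot | smoothie
  4   | dog | cooking | black | chef | soda
  5   | parrot | reading | brown | plumber | coffee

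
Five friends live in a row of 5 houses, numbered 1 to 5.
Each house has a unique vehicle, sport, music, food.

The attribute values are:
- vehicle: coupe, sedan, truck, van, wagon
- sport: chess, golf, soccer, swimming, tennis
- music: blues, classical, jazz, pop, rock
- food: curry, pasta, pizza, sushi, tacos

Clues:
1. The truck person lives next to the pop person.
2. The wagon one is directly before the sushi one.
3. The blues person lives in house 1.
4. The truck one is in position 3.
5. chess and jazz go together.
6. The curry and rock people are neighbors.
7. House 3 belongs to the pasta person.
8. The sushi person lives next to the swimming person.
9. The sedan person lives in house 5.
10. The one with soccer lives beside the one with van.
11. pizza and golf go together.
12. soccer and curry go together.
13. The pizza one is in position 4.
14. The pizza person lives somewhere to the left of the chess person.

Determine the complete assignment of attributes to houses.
Solution:

House | Vehicle | Sport | Music | Food
--------------------------------------
  1   | wagon | soccer | blues | curry
  2   | van | tennis | rock | sushi
  3   | truck | swimming | classical | pasta
  4   | coupe | golf | pop | pizza
  5   | sedan | chess | jazz | tacos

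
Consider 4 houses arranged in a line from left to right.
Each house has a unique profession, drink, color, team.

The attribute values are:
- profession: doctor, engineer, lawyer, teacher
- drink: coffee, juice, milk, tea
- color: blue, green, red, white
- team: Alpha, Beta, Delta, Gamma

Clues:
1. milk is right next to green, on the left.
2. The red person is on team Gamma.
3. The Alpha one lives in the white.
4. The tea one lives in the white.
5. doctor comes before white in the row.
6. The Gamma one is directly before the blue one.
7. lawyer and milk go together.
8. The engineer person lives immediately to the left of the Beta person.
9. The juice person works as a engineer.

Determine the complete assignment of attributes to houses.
Solution:

House | Profession | Drink | Color | Team
-----------------------------------------
  1   | engineer | juice | red | Gamma
  2   | lawyer | milk | blue | Beta
  3   | doctor | coffee | green | Delta
  4   | teacher | tea | white | Alpha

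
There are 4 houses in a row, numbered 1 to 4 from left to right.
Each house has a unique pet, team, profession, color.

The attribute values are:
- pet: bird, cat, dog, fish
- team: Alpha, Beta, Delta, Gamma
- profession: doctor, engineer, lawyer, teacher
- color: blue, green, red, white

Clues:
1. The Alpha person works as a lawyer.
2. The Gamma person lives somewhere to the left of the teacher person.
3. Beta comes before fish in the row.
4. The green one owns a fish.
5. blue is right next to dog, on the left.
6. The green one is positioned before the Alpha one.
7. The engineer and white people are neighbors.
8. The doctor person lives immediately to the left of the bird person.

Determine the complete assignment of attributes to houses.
Solution:

House | Pet | Team | Profession | Color
---------------------------------------
  1   | cat | Gamma | engineer | blue
  2   | dog | Beta | teacher | white
  3   | fish | Delta | doctor | green
  4   | bird | Alpha | lawyer | red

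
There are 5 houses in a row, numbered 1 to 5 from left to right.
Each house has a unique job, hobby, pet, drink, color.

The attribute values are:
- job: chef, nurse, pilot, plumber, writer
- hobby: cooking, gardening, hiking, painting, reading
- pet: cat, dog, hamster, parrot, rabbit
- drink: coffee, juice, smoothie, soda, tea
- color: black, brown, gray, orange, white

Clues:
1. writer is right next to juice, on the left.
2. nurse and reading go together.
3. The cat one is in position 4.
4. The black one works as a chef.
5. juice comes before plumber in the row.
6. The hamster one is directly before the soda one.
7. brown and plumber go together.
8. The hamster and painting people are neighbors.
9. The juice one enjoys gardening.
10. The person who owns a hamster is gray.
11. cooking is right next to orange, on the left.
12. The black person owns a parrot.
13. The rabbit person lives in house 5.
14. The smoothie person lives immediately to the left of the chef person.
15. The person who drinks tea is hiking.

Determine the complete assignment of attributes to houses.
Solution:

House | Job | Hobby | Pet | Drink | Color
-----------------------------------------
  1   | nurse | reading | hamster | smoothie | gray
  2   | chef | painting | parrot | soda | black
  3   | writer | cooking | dog | coffee | white
  4   | pilot | gardening | cat | juice | orange
  5   | plumber | hiking | rabbit | tea | brown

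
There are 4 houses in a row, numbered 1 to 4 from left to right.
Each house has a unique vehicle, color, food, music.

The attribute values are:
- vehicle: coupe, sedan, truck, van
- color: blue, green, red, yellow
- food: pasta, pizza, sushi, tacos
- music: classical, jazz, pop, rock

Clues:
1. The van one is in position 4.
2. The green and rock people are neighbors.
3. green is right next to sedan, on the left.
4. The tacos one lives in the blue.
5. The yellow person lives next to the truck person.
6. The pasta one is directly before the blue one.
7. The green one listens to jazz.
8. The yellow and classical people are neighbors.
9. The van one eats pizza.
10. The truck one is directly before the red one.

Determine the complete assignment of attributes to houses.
Solution:

House | Vehicle | Color | Food | Music
--------------------------------------
  1   | coupe | green | sushi | jazz
  2   | sedan | yellow | pasta | rock
  3   | truck | blue | tacos | classical
  4   | van | red | pizza | pop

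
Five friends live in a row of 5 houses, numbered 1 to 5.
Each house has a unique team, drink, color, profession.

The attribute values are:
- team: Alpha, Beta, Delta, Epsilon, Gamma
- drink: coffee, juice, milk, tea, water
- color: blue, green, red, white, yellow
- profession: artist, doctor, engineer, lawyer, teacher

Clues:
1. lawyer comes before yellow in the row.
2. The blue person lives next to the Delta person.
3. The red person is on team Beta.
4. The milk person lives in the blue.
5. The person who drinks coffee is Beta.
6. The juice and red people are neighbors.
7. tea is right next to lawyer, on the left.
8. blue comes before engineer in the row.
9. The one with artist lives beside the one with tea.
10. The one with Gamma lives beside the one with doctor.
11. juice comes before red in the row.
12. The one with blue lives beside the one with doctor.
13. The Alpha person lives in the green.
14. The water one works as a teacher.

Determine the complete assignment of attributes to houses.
Solution:

House | Team | Drink | Color | Profession
-----------------------------------------
  1   | Gamma | milk | blue | artist
  2   | Delta | tea | white | doctor
  3   | Alpha | juice | green | lawyer
  4   | Beta | coffee | red | engineer
  5   | Epsilon | water | yellow | teacher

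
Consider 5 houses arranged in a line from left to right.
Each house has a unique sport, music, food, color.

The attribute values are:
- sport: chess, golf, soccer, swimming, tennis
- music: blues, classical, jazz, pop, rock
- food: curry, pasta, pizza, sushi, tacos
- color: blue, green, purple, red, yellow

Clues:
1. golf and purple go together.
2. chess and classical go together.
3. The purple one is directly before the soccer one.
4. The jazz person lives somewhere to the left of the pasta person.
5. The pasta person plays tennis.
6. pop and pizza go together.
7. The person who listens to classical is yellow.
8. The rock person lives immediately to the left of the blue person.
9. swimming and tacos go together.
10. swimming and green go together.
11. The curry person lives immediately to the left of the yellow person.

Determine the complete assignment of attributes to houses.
Solution:

House | Sport | Music | Food | Color
------------------------------------
  1   | golf | pop | pizza | purple
  2   | soccer | jazz | curry | red
  3   | chess | classical | sushi | yellow
  4   | swimming | rock | tacos | green
  5   | tennis | blues | pasta | blue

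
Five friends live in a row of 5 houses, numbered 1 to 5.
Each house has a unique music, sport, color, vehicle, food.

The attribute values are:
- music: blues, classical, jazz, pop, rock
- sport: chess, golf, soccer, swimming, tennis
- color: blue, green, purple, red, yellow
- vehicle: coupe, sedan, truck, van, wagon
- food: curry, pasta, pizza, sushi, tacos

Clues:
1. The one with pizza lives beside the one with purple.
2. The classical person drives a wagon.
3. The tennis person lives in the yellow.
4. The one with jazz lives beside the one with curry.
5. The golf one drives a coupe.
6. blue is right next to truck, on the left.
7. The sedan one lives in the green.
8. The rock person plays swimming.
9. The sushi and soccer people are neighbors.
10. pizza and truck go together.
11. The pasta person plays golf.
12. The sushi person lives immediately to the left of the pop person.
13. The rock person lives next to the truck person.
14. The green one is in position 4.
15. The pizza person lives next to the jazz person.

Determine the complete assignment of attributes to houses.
Solution:

House | Music | Sport | Color | Vehicle | Food
----------------------------------------------
  1   | rock | swimming | blue | van | sushi
  2   | pop | soccer | red | truck | pizza
  3   | jazz | golf | purple | coupe | pasta
  4   | blues | chess | green | sedan | curry
  5   | classical | tennis | yellow | wagon | tacos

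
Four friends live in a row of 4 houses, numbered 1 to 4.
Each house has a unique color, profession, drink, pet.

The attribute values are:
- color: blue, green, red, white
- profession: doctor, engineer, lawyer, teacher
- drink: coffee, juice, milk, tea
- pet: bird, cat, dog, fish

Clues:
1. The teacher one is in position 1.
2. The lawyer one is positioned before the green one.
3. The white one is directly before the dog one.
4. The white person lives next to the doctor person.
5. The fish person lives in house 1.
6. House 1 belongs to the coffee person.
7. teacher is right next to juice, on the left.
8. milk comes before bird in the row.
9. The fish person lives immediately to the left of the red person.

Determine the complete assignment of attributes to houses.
Solution:

House | Color | Profession | Drink | Pet
----------------------------------------
  1   | white | teacher | coffee | fish
  2   | red | doctor | juice | dog
  3   | blue | lawyer | milk | cat
  4   | green | engineer | tea | bird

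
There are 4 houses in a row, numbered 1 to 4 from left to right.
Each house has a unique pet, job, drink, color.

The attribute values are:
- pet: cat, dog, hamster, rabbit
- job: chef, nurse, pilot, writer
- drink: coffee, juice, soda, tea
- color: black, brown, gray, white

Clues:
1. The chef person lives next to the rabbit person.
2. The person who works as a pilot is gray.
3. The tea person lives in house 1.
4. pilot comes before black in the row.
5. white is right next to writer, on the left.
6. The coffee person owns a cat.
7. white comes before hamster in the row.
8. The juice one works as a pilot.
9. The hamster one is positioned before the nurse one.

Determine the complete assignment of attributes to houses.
Solution:

House | Pet | Job | Drink | Color
---------------------------------
  1   | dog | chef | tea | white
  2   | rabbit | writer | soda | brown
  3   | hamster | pilot | juice | gray
  4   | cat | nurse | coffee | black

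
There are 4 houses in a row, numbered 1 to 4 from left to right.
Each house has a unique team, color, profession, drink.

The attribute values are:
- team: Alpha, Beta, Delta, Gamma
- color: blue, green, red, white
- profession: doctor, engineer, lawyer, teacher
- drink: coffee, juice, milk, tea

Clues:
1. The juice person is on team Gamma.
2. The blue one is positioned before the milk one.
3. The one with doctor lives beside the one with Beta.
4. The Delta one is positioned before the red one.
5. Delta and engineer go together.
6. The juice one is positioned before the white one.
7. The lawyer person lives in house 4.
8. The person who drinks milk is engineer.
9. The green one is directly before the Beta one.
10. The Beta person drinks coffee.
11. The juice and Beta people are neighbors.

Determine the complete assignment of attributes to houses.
Solution:

House | Team | Color | Profession | Drink
-----------------------------------------
  1   | Gamma | green | doctor | juice
  2   | Beta | blue | teacher | coffee
  3   | Delta | white | engineer | milk
  4   | Alpha | red | lawyer | tea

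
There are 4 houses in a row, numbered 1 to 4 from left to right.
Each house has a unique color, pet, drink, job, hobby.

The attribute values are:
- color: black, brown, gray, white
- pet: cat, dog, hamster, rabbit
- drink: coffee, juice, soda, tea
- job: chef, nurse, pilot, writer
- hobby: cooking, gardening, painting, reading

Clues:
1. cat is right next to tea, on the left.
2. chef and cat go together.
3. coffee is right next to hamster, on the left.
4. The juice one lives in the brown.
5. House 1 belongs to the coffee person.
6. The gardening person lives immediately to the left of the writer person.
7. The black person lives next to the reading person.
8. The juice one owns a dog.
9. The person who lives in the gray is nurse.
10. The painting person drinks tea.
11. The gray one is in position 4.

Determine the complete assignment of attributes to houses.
Solution:

House | Color | Pet | Drink | Job | Hobby
-----------------------------------------
  1   | white | cat | coffee | chef | gardening
  2   | black | hamster | tea | writer | painting
  3   | brown | dog | juice | pilot | reading
  4   | gray | rabbit | soda | nurse | cooking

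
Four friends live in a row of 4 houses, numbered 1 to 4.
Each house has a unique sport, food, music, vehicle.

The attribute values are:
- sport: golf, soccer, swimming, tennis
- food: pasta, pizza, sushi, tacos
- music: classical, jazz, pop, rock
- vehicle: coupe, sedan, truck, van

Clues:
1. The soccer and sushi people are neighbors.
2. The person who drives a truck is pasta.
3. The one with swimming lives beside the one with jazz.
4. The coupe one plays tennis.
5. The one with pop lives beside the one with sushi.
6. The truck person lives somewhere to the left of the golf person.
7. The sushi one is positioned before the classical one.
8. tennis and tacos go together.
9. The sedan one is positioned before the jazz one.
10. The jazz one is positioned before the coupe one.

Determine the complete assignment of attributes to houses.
Solution:

House | Sport | Food | Music | Vehicle
--------------------------------------
  1   | soccer | pasta | pop | truck
  2   | swimming | sushi | rock | sedan
  3   | golf | pizza | jazz | van
  4   | tennis | tacos | classical | coupe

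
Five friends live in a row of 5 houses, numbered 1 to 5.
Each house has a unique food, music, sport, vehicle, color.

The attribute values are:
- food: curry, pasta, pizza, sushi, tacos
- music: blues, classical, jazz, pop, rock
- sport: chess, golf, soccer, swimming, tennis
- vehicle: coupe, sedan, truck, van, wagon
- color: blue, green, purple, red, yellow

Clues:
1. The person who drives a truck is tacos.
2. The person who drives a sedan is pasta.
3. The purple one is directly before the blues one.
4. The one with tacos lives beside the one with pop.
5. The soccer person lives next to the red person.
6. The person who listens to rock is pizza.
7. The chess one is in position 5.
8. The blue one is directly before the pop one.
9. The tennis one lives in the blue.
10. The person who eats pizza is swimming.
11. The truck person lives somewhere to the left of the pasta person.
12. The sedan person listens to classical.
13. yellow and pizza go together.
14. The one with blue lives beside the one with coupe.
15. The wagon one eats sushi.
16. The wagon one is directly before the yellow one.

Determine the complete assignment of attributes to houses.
Solution:

House | Food | Music | Sport | Vehicle | Color
----------------------------------------------
  1   | tacos | jazz | tennis | truck | blue
  2   | curry | pop | soccer | coupe | purple
  3   | sushi | blues | golf | wagon | red
  4   | pizza | rock | swimming | van | yellow
  5   | pasta | classical | chess | sedan | green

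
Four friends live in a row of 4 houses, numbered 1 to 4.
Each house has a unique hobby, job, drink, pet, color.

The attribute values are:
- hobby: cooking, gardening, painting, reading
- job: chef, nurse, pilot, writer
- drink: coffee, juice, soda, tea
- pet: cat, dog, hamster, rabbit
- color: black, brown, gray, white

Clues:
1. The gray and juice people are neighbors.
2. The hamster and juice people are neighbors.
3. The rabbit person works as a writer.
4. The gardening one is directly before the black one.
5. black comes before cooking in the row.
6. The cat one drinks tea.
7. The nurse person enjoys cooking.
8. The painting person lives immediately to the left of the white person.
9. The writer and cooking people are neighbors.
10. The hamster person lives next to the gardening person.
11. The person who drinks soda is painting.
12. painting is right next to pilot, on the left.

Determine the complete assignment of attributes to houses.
Solution:

House | Hobby | Job | Drink | Pet | Color
-----------------------------------------
  1   | painting | chef | soda | hamster | gray
  2   | gardening | pilot | juice | dog | white
  3   | reading | writer | coffee | rabbit | black
  4   | cooking | nurse | tea | cat | brown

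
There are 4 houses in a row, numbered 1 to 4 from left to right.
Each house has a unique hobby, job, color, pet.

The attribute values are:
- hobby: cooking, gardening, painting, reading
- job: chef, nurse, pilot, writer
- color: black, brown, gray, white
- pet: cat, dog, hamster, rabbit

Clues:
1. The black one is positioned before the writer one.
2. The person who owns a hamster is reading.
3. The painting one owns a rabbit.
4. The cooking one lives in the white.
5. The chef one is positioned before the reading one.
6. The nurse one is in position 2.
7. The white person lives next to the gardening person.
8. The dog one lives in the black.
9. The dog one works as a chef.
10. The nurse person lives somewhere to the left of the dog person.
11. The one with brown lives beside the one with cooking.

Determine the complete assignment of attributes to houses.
Solution:

House | Hobby | Job | Color | Pet
---------------------------------
  1   | painting | pilot | brown | rabbit
  2   | cooking | nurse | white | cat
  3   | gardening | chef | black | dog
  4   | reading | writer | gray | hamster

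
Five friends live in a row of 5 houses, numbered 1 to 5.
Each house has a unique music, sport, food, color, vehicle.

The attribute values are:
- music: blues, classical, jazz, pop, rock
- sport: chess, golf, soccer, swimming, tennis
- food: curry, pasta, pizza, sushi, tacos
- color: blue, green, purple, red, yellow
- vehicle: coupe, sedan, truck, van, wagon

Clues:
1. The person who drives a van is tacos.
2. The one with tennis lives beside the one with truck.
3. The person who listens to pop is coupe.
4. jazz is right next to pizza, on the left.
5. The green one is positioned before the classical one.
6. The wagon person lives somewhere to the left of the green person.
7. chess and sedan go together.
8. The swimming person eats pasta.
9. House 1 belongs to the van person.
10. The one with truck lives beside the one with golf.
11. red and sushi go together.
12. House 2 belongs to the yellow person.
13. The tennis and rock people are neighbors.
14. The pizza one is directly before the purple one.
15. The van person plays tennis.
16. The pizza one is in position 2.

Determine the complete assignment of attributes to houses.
Solution:

House | Music | Sport | Food | Color | Vehicle
----------------------------------------------
  1   | jazz | tennis | tacos | blue | van
  2   | rock | soccer | pizza | yellow | truck
  3   | blues | golf | curry | purple | wagon
  4   | pop | swimming | pasta | green | coupe
  5   | classical | chess | sushi | red | sedan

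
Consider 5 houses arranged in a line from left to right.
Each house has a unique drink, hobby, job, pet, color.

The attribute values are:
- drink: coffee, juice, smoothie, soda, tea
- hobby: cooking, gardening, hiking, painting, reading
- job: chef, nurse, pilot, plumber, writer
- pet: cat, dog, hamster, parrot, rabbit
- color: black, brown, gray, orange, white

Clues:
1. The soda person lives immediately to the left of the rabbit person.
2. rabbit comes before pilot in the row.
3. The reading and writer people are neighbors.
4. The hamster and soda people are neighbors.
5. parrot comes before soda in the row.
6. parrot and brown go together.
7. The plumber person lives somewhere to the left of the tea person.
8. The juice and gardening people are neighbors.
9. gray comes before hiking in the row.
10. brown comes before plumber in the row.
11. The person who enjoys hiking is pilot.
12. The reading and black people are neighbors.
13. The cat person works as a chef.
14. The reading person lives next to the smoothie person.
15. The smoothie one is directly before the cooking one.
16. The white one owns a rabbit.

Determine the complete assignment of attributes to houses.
Solution:

House | Drink | Hobby | Job | Pet | Color
-----------------------------------------
  1   | juice | reading | nurse | parrot | brown
  2   | smoothie | gardening | writer | hamster | black
  3   | soda | cooking | chef | cat | gray
  4   | coffee | painting | plumber | rabbit | white
  5   | tea | hiking | pilot | dog | orange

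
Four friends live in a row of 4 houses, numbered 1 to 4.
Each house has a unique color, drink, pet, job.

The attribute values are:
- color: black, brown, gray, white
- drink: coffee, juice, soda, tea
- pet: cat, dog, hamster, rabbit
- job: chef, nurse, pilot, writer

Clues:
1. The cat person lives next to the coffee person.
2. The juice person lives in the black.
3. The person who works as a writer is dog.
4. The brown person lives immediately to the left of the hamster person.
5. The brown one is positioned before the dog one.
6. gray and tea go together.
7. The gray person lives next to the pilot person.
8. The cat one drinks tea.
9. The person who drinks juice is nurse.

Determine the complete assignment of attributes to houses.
Solution:

House | Color | Drink | Pet | Job
---------------------------------
  1   | gray | tea | cat | chef
  2   | brown | coffee | rabbit | pilot
  3   | black | juice | hamster | nurse
  4   | white | soda | dog | writer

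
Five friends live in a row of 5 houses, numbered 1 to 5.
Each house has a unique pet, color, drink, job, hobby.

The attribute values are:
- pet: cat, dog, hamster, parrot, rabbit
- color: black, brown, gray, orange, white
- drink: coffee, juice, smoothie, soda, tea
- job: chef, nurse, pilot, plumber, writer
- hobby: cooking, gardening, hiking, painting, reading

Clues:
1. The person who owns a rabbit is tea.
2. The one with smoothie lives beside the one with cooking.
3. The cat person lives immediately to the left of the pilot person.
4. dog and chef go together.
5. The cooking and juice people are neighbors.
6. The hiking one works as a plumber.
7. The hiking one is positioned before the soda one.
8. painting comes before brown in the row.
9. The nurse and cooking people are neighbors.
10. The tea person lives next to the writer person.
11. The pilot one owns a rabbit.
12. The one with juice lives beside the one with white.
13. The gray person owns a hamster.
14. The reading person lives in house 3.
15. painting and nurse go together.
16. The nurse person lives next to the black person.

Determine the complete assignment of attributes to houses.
Solution:

House | Pet | Color | Drink | Job | Hobby
-----------------------------------------
  1   | cat | orange | smoothie | nurse | painting
  2   | rabbit | black | tea | pilot | cooking
  3   | hamster | gray | juice | writer | reading
  4   | parrot | white | coffee | plumber | hiking
  5   | dog | brown | soda | chef | gardening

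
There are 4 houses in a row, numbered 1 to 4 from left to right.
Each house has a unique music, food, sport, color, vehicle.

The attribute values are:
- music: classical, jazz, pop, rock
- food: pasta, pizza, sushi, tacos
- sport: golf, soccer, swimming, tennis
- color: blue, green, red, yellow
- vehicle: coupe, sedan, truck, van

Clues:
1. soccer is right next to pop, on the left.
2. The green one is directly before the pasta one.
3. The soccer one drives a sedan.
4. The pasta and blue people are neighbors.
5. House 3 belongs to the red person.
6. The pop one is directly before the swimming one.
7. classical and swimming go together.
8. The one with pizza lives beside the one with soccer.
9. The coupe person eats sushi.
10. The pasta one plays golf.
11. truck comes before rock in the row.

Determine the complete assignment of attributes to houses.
Solution:

House | Music | Food | Sport | Color | Vehicle
----------------------------------------------
  1   | jazz | pizza | tennis | yellow | truck
  2   | rock | tacos | soccer | green | sedan
  3   | pop | pasta | golf | red | van
  4   | classical | sushi | swimming | blue | coupe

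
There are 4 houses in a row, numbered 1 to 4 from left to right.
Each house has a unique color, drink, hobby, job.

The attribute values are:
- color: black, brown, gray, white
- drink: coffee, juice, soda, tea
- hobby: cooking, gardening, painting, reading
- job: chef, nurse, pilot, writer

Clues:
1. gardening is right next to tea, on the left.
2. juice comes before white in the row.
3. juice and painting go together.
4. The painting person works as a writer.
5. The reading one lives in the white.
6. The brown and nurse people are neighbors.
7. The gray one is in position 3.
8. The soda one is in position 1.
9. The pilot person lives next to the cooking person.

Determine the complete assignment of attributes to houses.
Solution:

House | Color | Drink | Hobby | Job
-----------------------------------
  1   | brown | soda | gardening | pilot
  2   | black | tea | cooking | nurse
  3   | gray | juice | painting | writer
  4   | white | coffee | reading | chef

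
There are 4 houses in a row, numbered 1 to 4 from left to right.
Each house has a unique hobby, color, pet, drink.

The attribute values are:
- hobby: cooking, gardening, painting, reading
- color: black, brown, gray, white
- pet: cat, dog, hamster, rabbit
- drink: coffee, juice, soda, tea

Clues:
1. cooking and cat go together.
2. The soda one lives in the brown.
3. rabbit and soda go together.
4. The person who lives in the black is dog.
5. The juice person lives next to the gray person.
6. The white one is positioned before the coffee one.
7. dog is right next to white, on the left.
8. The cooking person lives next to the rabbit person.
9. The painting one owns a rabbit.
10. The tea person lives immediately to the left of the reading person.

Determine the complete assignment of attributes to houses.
Solution:

House | Hobby | Color | Pet | Drink
-----------------------------------
  1   | gardening | black | dog | tea
  2   | reading | white | hamster | juice
  3   | cooking | gray | cat | coffee
  4   | painting | brown | rabbit | soda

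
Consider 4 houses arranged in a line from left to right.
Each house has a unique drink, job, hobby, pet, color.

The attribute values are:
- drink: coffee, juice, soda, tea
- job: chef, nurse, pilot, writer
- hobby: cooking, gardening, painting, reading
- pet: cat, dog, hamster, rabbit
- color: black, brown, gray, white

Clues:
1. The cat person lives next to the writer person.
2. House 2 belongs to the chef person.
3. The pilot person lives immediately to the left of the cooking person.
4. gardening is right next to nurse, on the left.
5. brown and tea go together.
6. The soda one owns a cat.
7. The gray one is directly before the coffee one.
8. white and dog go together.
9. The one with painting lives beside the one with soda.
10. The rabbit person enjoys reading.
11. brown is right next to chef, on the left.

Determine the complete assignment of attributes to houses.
Solution:

House | Drink | Job | Hobby | Pet | Color
-----------------------------------------
  1   | tea | pilot | painting | hamster | brown
  2   | soda | chef | cooking | cat | gray
  3   | coffee | writer | gardening | dog | white
  4   | juice | nurse | reading | rabbit | black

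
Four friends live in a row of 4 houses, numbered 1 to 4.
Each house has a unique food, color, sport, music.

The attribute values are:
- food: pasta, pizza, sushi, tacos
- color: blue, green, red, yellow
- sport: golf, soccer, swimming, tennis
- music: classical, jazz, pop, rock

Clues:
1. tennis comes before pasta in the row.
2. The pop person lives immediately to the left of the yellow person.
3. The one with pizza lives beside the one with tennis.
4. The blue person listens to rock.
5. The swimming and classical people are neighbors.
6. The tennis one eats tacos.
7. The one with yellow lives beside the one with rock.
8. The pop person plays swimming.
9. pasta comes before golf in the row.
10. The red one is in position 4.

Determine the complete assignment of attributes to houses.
Solution:

House | Food | Color | Sport | Music
------------------------------------
  1   | pizza | green | swimming | pop
  2   | tacos | yellow | tennis | classical
  3   | pasta | blue | soccer | rock
  4   | sushi | red | golf | jazz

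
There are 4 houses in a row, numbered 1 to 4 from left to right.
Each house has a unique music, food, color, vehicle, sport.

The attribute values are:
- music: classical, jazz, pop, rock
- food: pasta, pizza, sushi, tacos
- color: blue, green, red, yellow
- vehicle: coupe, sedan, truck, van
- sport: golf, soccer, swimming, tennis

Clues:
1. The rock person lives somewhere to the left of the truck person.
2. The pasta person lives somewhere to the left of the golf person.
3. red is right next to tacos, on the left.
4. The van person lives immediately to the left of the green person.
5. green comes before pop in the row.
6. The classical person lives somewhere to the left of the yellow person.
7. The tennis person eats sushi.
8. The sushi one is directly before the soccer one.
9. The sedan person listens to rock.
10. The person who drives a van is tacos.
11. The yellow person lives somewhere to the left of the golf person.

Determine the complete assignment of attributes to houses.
Solution:

House | Music | Food | Color | Vehicle | Sport
----------------------------------------------
  1   | classical | sushi | red | coupe | tennis
  2   | jazz | tacos | yellow | van | soccer
  3   | rock | pasta | green | sedan | swimming
  4   | pop | pizza | blue | truck | golf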